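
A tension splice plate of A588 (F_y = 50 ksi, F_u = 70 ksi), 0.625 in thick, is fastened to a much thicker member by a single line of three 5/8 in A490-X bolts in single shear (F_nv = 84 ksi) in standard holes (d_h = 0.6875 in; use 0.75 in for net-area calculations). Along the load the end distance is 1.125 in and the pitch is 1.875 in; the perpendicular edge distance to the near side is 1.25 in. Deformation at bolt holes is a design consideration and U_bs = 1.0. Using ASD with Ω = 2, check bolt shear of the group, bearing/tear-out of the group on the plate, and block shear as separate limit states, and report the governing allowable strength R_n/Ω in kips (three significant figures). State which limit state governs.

38.7 kips (bolt shear governs)

Bolt shear: A_b = π·0.625²/4 = 0.3068 in²; R_n = 84 × 0.3068 × 3 × 1 = 77.31 kips → 77.31 / 2 = 38.7 kips.
Bearing: edge l_c = 0.7812, r_n = 41.02 kips; interior l_c = 1.188, r_n = 62.34 kips; R_n = 41.02 + 2·62.34 = 165.7 kips → 82.9 kips.
Block shear: A_gv = 3.047, A_nv = 1.875, A_nt = 0.5469 in²; R_n = min(0.6F_uA_nv, 0.6F_yA_gv) + U_bs·F_u·A_nt = 117 kips → 58.5 kips.
Bolt shear governs: 38.7 kips.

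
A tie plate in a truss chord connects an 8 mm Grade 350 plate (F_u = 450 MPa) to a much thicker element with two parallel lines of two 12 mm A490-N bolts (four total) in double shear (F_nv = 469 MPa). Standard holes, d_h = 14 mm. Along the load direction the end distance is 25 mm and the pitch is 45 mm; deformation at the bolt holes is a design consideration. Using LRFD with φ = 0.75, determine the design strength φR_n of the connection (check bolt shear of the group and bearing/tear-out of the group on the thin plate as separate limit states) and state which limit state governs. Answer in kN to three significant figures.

Bolt shear: A_b = π·12²/4 = 113.1 mm²; R_n = 469 × 113.1 × 4 × 2 / 1000 = 424.3 kN → 0.75 × 424.3 = 318 kN.
Bearing (1.2 l_c t F_u ≤ 2.4 d t F_u): upper limit = 2.4·12·8·450 / 1000 = 103.7 kN.
  Edge l_c = 25 − 14/2 = 18 → r_n = 77.76 kN; interior l_c = 45 − 14 = 31 → r_n = 103.7 kN.
  R_n,bearing = 2·77.76 + 2·103.7 = 362.9 kN → 0.75 × 362.9 = 272 kN.
Bearing governs: 272 kN.

272 kN (bearing governs)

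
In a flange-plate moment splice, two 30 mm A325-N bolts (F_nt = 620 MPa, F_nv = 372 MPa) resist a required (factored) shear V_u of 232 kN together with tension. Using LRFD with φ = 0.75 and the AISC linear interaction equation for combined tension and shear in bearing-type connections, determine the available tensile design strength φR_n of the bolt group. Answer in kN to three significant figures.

A_b = π·30²/4 = 706.9 mm²; f_rv = 232 × 1000 / (2 × 706.9) = 164.1 MPa.
F'_nt = 1.3 F_nt − (F_nt / φF_nv) f_rv = 1.3·620 − (620/(0.75·372))·164.1 = 441.3 MPa, capped at F_nt → F'_nt = 441.3 MPa.
R_n = F'_nt · A_b · n = 441.3 × 706.9 × 2 / 1000 = 623.9 kN.
Design strength φR_n = 0.75 × 623.9 = 468 kN.

468 kN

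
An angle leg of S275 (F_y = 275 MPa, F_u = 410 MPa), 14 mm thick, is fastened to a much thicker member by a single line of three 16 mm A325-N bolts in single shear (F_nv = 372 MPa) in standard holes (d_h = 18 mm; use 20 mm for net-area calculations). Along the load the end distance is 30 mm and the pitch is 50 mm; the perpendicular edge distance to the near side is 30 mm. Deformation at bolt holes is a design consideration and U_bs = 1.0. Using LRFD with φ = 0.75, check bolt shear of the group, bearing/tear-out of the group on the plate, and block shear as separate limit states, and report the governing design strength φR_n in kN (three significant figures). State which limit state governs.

168 kN (bolt shear governs)

Bolt shear: A_b = π·16²/4 = 201.1 mm²; R_n = 372 × 201.1 × 3 × 1 / 1000 = 224.4 kN → 0.75 × 224.4 = 168 kN.
Bearing: edge l_c = 21, r_n = 144.6 kN; interior l_c = 32, r_n = 220.4 kN; R_n = 144.6 + 2·220.4 = 585.5 kN → 439 kN.
Block shear: A_gv = 1820, A_nv = 1120, A_nt = 280 mm²; R_n = min(0.6F_uA_nv, 0.6F_yA_gv) + U_bs·F_u·A_nt = 390.3 kN → 293 kN.
Bolt shear governs: 168 kN.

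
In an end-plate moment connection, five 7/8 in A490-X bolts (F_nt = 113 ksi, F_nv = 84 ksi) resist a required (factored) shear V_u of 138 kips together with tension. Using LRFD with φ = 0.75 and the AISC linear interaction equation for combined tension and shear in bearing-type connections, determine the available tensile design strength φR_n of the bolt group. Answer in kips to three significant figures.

146 kips

A_b = π·0.875²/4 = 0.6013 in²; f_rv = 138 / (5 × 0.6013) = 45.9 ksi.
F'_nt = 1.3 F_nt − (F_nt / φF_nv) f_rv = 1.3·113 − (113/(0.75·84))·45.9 = 64.57 ksi, capped at F_nt → F'_nt = 64.57 ksi.
R_n = F'_nt · A_b · n = 64.57 × 0.6013 × 5 = 194.1 kips.
Design strength φR_n = 0.75 × 194.1 = 146 kips.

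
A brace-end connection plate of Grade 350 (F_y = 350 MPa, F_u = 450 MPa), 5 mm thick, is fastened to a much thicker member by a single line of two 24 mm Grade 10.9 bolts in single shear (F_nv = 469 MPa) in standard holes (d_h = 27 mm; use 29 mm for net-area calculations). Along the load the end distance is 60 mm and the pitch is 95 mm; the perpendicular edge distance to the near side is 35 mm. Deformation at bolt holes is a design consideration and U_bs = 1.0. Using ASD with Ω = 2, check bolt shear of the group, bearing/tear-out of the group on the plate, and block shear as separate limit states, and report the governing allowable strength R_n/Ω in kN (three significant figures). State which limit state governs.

98.3 kN (block shear governs)

Bolt shear: A_b = π·24²/4 = 452.4 mm²; R_n = 469 × 452.4 × 2 × 1 / 1000 = 424.3 kN → 424.3 / 2 = 212 kN.
Bearing: edge l_c = 46.5, r_n = 125.5 kN; interior l_c = 68, r_n = 129.6 kN; R_n = 125.5 + 1·129.6 = 255.1 kN → 128 kN.
Block shear: A_gv = 775, A_nv = 557.5, A_nt = 102.5 mm²; R_n = min(0.6F_uA_nv, 0.6F_yA_gv) + U_bs·F_u·A_nt = 196.7 kN → 98.3 kN.
Block shear governs: 98.3 kN.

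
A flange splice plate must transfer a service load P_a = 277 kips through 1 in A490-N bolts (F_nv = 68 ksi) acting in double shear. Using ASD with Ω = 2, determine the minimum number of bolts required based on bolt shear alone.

A_b = π·1²/4 = 0.7854 in².
Per-bolt allowable strength R_n/Ω = 68 × 0.7854 × 2 / 2 = 53.41 kips.
n ≥ 277 / 53.41 = 5.187 → use 6 bolts.

6 bolts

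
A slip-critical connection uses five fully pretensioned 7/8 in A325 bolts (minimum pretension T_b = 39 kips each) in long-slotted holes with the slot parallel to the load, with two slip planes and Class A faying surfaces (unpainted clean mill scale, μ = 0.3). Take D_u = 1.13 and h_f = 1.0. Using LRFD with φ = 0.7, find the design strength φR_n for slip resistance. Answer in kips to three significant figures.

R_n = μ · D_u · h_f · T_b · n_s · n_b = 0.3 × 1.13 × 1.0 × 39 × 2 × 5 = 132.2 kips.
Design strength φR_n = 0.7 × 132.2 = 92.5 kips.

92.5 kips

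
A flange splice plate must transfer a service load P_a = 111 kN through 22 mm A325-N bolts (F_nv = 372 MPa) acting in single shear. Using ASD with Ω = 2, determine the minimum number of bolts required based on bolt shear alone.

2 bolts

A_b = π·22²/4 = 380.1 mm².
Per-bolt allowable strength R_n/Ω = 372 × 380.1 × 1 / 1000 / 2 = 70.7 kN.
n ≥ 111 / 70.7 = 1.57 → use 2 bolts.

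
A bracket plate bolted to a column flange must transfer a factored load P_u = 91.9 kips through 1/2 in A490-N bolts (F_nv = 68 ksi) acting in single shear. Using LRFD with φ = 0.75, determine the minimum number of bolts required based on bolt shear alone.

A_b = π·0.5²/4 = 0.1963 in².
Per-bolt design strength φR_n = 0.75 × 68 × 0.1963 × 1 = 10.01 kips.
n ≥ 91.9 / 10.01 = 9.177 → use 10 bolts.

10 bolts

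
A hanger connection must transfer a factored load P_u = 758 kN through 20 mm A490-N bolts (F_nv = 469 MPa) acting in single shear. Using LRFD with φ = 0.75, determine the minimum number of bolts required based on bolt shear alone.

A_b = π·20²/4 = 314.2 mm².
Per-bolt design strength φR_n = 0.75 × 469 × 314.2 × 1 / 1000 = 110.5 kN.
n ≥ 758 / 110.5 = 6.859 → use 7 bolts.

7 bolts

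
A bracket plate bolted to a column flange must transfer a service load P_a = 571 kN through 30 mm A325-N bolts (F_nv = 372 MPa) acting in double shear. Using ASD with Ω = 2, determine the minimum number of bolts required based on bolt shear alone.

3 bolts

A_b = π·30²/4 = 706.9 mm².
Per-bolt allowable strength R_n/Ω = 372 × 706.9 × 2 / 1000 / 2 = 263 kN.
n ≥ 571 / 263 = 2.172 → use 3 bolts.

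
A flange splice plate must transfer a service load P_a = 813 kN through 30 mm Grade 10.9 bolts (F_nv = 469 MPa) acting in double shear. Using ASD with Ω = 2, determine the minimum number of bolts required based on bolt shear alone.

3 bolts

A_b = π·30²/4 = 706.9 mm².
Per-bolt allowable strength R_n/Ω = 469 × 706.9 × 2 / 1000 / 2 = 331.5 kN.
n ≥ 813 / 331.5 = 2.452 → use 3 bolts.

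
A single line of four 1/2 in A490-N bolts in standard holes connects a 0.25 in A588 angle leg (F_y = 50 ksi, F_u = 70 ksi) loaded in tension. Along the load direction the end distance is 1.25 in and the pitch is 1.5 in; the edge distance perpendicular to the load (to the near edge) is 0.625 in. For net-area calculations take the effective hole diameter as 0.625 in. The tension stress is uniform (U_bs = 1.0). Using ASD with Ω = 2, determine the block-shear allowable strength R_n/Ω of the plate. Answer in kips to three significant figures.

21.4 kips

Shear plane L_v = 1.25 + 3·1.5 = 5.75 in; A_gv = 5.75 × 0.25 = 1.438 in².
A_nv = (5.75 − 3.5·0.625) × 0.25 = 0.8906 in².
A_nt = (0.625 − 0.5·0.625) × 0.25 = 0.07812 in².
0.6 F_u A_nv = 37.41 kips; 0.6 F_y A_gv = 43.12 kips → shear rupture governs the shear term.
R_n = 37.41 + 1.0 × 70 × 0.07812 = 42.88 kips.
Allowable strength R_n/Ω = 42.88 / 2 = 21.4 kips.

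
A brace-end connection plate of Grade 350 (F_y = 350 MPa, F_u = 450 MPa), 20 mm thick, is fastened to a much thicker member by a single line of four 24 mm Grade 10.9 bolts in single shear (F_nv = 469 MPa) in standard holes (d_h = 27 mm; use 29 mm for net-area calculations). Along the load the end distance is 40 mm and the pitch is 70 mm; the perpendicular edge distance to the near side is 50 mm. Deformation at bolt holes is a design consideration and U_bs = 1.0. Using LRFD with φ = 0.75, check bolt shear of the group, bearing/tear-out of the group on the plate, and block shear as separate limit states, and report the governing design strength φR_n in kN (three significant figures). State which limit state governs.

637 kN (bolt shear governs)

Bolt shear: A_b = π·24²/4 = 452.4 mm²; R_n = 469 × 452.4 × 4 × 1 / 1000 = 848.7 kN → 0.75 × 848.7 = 637 kN.
Bearing: edge l_c = 26.5, r_n = 286.2 kN; interior l_c = 43, r_n = 464.4 kN; R_n = 286.2 + 3·464.4 = 1679 kN → 1260 kN.
Block shear: A_gv = 5000, A_nv = 2970, A_nt = 710 mm²; R_n = min(0.6F_uA_nv, 0.6F_yA_gv) + U_bs·F_u·A_nt = 1121 kN → 841 kN.
Bolt shear governs: 637 kN.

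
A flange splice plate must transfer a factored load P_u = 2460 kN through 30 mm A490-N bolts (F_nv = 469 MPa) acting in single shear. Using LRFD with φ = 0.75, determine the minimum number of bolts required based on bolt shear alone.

A_b = π·30²/4 = 706.9 mm².
Per-bolt design strength φR_n = 0.75 × 469 × 706.9 × 1 / 1000 = 248.6 kN.
n ≥ 2460 / 248.6 = 9.894 → use 10 bolts.

10 bolts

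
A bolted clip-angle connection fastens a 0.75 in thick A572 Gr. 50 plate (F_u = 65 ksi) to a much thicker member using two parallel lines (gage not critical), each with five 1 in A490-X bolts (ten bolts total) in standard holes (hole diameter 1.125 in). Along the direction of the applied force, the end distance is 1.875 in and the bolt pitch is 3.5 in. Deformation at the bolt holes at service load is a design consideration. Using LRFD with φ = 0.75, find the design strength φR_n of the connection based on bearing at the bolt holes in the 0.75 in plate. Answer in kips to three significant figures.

817 kips

Per bolt r_n = 1.2 l_c t F_u ≤ 2.4 d t F_u; upper limit = 2.4 × 1 × 0.75 × 65 = 117 kips.
Edge bolt: l_c = 1.875 − 1.125/2 = 1.312 in → 1.2 × 1.312 × 0.75 × 65 = 76.78 → r_n = 76.78 kips.
Interior bolts: l_c = 3.5 − 1.125 = 2.375 in → 1.2 × 2.375 × 0.75 × 65 = 138.9 → r_n = 117 kips.
R_n = 2 × 76.78 + 8 × 117 = 1090 kips.
Design strength φR_n = 0.75 × 1090 = 817 kips.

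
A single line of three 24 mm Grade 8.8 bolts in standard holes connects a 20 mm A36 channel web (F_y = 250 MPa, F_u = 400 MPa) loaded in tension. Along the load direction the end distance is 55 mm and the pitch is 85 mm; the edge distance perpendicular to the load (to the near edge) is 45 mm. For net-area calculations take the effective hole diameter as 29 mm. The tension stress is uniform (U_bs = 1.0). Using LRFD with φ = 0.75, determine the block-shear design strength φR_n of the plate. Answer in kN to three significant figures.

Shear plane L_v = 55 + 2·85 = 225 mm; A_gv = 225 × 20 = 4500 mm².
A_nv = (225 − 2.5·29) × 20 = 3050 mm².
A_nt = (45 − 0.5·29) × 20 = 610 mm².
0.6 F_u A_nv = 732 kN; 0.6 F_y A_gv = 675 kN → shear yielding governs the shear term.
R_n = 675 + 1.0 × 400 × 610 / 1000 = 919 kN.
Design strength φR_n = 0.75 × 919 = 689 kN.

689 kN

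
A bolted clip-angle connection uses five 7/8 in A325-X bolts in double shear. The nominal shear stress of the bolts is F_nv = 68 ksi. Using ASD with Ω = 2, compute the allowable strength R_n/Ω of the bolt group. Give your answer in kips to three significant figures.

A_b = π × 0.875² / 4 = 0.6013 in².
R_n = F_nv · A_b · n · n_s = 68 × 0.6013 × 5 × 2 = 408.9 kips.
Allowable strength R_n/Ω = 408.9 / 2 = 204 kips.

204 kips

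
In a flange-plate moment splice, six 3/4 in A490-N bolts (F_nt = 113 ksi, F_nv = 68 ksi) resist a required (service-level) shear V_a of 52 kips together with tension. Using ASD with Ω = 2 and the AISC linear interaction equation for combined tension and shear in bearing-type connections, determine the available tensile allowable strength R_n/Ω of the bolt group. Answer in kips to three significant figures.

108 kips

A_b = π·0.75²/4 = 0.4418 in²; f_rv = 52 / (6 × 0.4418) = 19.62 ksi.
F'_nt = 1.3 F_nt − (Ω F_nt / F_nv) f_rv = 1.3·113 − (2·113/68)·19.62 = 81.7 ksi, capped at F_nt → F'_nt = 81.7 ksi.
R_n = F'_nt · A_b · n = 81.7 × 0.4418 × 6 = 216.6 kips.
Allowable strength R_n/Ω = 216.6 / 2 = 108 kips.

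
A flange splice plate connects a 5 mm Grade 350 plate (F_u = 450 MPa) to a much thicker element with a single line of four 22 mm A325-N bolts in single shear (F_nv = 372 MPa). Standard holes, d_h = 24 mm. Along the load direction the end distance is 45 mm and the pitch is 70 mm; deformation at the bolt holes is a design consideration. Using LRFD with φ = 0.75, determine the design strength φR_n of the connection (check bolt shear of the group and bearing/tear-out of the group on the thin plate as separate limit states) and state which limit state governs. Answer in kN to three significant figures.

334 kN (bearing governs)

Bolt shear: A_b = π·22²/4 = 380.1 mm²; R_n = 372 × 380.1 × 4 × 1 / 1000 = 565.6 kN → 0.75 × 565.6 = 424 kN.
Bearing (1.2 l_c t F_u ≤ 2.4 d t F_u): upper limit = 2.4·22·5·450 / 1000 = 118.8 kN.
  Edge l_c = 45 − 24/2 = 33 → r_n = 89.1 kN; interior l_c = 70 − 24 = 46 → r_n = 118.8 kN.
  R_n,bearing = 1·89.1 + 3·118.8 = 445.5 kN → 0.75 × 445.5 = 334 kN.
Bearing governs: 334 kN.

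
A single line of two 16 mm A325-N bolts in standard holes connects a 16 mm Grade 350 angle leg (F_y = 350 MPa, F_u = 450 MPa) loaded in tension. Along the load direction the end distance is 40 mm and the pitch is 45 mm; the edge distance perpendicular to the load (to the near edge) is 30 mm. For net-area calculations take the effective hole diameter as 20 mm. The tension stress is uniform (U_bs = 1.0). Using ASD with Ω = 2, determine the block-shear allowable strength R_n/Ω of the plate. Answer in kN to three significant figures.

Shear plane L_v = 40 + 1·45 = 85 mm; A_gv = 85 × 16 = 1360 mm².
A_nv = (85 − 1.5·20) × 16 = 880 mm².
A_nt = (30 − 0.5·20) × 16 = 320 mm².
0.6 F_u A_nv = 237.6 kN; 0.6 F_y A_gv = 285.6 kN → shear rupture governs the shear term.
R_n = 237.6 + 1.0 × 450 × 320 / 1000 = 381.6 kN.
Allowable strength R_n/Ω = 381.6 / 2 = 191 kN.

191 kN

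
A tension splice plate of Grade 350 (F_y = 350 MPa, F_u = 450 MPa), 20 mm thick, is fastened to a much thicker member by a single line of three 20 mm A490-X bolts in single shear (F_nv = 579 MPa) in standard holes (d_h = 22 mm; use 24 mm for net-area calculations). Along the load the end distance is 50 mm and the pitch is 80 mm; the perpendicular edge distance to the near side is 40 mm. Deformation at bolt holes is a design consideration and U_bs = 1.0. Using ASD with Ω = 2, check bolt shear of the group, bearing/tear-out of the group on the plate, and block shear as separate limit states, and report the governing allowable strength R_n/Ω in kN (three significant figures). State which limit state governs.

273 kN (bolt shear governs)

Bolt shear: A_b = π·20²/4 = 314.2 mm²; R_n = 579 × 314.2 × 3 × 1 / 1000 = 545.7 kN → 545.7 / 2 = 273 kN.
Bearing: edge l_c = 39, r_n = 421.2 kN; interior l_c = 58, r_n = 432 kN; R_n = 421.2 + 2·432 = 1285 kN → 643 kN.
Block shear: A_gv = 4200, A_nv = 3000, A_nt = 560 mm²; R_n = min(0.6F_uA_nv, 0.6F_yA_gv) + U_bs·F_u·A_nt = 1062 kN → 531 kN.
Bolt shear governs: 273 kN.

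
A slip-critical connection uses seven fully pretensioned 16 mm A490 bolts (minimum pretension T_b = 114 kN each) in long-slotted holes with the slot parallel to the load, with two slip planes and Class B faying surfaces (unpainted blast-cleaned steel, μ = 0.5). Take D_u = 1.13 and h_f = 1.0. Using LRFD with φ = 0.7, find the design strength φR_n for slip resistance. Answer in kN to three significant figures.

R_n = μ · D_u · h_f · T_b · n_s · n_b = 0.5 × 1.13 × 1.0 × 114 × 2 × 7 = 901.7 kN.
Design strength φR_n = 0.7 × 901.7 = 631 kN.

631 kN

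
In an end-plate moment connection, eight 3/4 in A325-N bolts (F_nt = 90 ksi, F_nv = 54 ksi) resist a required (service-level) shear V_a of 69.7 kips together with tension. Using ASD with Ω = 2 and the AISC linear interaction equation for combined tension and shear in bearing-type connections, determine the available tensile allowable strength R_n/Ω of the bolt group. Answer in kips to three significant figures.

90.6 kips

A_b = π·0.75²/4 = 0.4418 in²; f_rv = 69.7 / (8 × 0.4418) = 19.72 ksi.
F'_nt = 1.3 F_nt − (Ω F_nt / F_nv) f_rv = 1.3·90 − (2·90/54)·19.72 = 51.26 ksi, capped at F_nt → F'_nt = 51.26 ksi.
R_n = F'_nt · A_b · n = 51.26 × 0.4418 × 8 = 181.2 kips.
Allowable strength R_n/Ω = 181.2 / 2 = 90.6 kips.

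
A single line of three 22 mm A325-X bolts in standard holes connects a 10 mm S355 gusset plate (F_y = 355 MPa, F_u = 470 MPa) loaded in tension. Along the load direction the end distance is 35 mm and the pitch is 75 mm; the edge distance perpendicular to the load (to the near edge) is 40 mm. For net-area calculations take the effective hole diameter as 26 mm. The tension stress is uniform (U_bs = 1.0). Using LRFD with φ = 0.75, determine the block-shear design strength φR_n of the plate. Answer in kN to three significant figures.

Shear plane L_v = 35 + 2·75 = 185 mm; A_gv = 185 × 10 = 1850 mm².
A_nv = (185 − 2.5·26) × 10 = 1200 mm².
A_nt = (40 − 0.5·26) × 10 = 270 mm².
0.6 F_u A_nv = 338.4 kN; 0.6 F_y A_gv = 394.1 kN → shear rupture governs the shear term.
R_n = 338.4 + 1.0 × 470 × 270 / 1000 = 465.3 kN.
Design strength φR_n = 0.75 × 465.3 = 349 kN.

349 kN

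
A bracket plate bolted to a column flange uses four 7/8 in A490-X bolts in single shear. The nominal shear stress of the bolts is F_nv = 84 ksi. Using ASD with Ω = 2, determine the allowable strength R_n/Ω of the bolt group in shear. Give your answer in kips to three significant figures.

A_b = π × 0.875² / 4 = 0.6013 in².
R_n = F_nv · A_b · n · n_s = 84 × 0.6013 × 4 × 1 = 202 kips.
Allowable strength R_n/Ω = 202 / 2 = 101 kips.

101 kips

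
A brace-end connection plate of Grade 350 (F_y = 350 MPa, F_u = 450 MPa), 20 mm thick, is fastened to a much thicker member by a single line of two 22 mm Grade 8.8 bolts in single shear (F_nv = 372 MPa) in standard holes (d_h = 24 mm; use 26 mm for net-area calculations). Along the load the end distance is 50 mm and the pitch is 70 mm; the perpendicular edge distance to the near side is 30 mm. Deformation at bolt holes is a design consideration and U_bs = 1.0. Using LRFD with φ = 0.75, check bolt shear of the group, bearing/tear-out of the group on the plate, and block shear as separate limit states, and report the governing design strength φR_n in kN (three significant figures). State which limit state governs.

212 kN (bolt shear governs)

Bolt shear: A_b = π·22²/4 = 380.1 mm²; R_n = 372 × 380.1 × 2 × 1 / 1000 = 282.8 kN → 0.75 × 282.8 = 212 kN.
Bearing: edge l_c = 38, r_n = 410.4 kN; interior l_c = 46, r_n = 475.2 kN; R_n = 410.4 + 1·475.2 = 885.6 kN → 664 kN.
Block shear: A_gv = 2400, A_nv = 1620, A_nt = 340 mm²; R_n = min(0.6F_uA_nv, 0.6F_yA_gv) + U_bs·F_u·A_nt = 590.4 kN → 443 kN.
Bolt shear governs: 212 kN.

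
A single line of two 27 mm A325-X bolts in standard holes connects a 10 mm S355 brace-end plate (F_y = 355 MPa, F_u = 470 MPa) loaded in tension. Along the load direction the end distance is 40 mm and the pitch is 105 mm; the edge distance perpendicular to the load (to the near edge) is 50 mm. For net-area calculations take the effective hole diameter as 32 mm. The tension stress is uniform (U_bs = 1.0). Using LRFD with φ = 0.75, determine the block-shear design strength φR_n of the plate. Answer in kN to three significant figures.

325 kN

Shear plane L_v = 40 + 1·105 = 145 mm; A_gv = 145 × 10 = 1450 mm².
A_nv = (145 − 1.5·32) × 10 = 970 mm².
A_nt = (50 − 0.5·32) × 10 = 340 mm².
0.6 F_u A_nv = 273.5 kN; 0.6 F_y A_gv = 308.9 kN → shear rupture governs the shear term.
R_n = 273.5 + 1.0 × 470 × 340 / 1000 = 433.3 kN.
Design strength φR_n = 0.75 × 433.3 = 325 kN.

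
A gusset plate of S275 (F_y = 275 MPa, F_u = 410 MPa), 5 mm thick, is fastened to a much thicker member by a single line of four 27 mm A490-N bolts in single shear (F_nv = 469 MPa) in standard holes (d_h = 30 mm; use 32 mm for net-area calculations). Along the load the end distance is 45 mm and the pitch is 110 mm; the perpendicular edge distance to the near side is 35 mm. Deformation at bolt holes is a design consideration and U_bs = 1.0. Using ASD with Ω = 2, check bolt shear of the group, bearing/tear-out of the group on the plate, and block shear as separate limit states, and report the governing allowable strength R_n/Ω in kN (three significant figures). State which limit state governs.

Bolt shear: A_b = π·27²/4 = 572.6 mm²; R_n = 469 × 572.6 × 4 × 1 / 1000 = 1074 kN → 1074 / 2 = 537 kN.
Bearing: edge l_c = 30, r_n = 73.8 kN; interior l_c = 80, r_n = 132.8 kN; R_n = 73.8 + 3·132.8 = 472.3 kN → 236 kN.
Block shear: A_gv = 1875, A_nv = 1315, A_nt = 95 mm²; R_n = min(0.6F_uA_nv, 0.6F_yA_gv) + U_bs·F_u·A_nt = 348.3 kN → 174 kN.
Block shear governs: 174 kN.

174 kN (block shear governs)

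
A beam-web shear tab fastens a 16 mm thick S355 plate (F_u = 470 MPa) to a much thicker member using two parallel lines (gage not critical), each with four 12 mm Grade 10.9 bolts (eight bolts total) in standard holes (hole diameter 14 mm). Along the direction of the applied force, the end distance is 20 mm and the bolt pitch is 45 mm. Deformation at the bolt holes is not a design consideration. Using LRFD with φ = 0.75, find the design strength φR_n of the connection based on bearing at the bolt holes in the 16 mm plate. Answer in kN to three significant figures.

1440 kN

Per bolt r_n = 1.5 l_c t F_u ≤ 3.0 d t F_u; upper limit = 3.0 × 12 × 16 × 470 / 1000 = 270.7 kN.
Edge bolt: l_c = 20 − 14/2 = 13 mm → 1.5 × 13 × 16 × 470 / 1000 = 146.6 → r_n = 146.6 kN.
Interior bolts: l_c = 45 − 14 = 31 mm → 1.5 × 31 × 16 × 470 / 1000 = 349.7 → r_n = 270.7 kN.
R_n = 2 × 146.6 + 6 × 270.7 = 1918 kN.
Design strength φR_n = 0.75 × 1918 = 1440 kN.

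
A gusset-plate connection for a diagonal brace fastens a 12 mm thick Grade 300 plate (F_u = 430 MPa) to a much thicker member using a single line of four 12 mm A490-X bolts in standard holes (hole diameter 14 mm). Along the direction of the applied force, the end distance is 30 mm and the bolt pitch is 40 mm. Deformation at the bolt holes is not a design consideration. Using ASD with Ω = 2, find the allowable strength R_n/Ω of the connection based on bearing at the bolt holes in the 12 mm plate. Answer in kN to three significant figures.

368 kN

Per bolt r_n = 1.5 l_c t F_u ≤ 3.0 d t F_u; upper limit = 3.0 × 12 × 12 × 430 / 1000 = 185.8 kN.
Edge bolt: l_c = 30 − 14/2 = 23 mm → 1.5 × 23 × 12 × 430 / 1000 = 178 → r_n = 178 kN.
Interior bolts: l_c = 40 − 14 = 26 mm → 1.5 × 26 × 12 × 430 / 1000 = 201.2 → r_n = 185.8 kN.
R_n = 1 × 178 + 3 × 185.8 = 735.3 kN.
Allowable strength R_n/Ω = 735.3 / 2 = 368 kN.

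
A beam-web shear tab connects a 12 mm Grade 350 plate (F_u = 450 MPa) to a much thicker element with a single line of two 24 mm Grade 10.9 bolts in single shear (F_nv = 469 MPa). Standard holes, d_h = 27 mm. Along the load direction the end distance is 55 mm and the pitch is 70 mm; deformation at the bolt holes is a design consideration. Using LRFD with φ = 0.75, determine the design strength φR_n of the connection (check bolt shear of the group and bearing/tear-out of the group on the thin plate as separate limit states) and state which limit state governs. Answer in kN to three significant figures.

318 kN (bolt shear governs)

Bolt shear: A_b = π·24²/4 = 452.4 mm²; R_n = 469 × 452.4 × 2 × 1 / 1000 = 424.3 kN → 0.75 × 424.3 = 318 kN.
Bearing (1.2 l_c t F_u ≤ 2.4 d t F_u): upper limit = 2.4·24·12·450 / 1000 = 311 kN.
  Edge l_c = 55 − 27/2 = 41.5 → r_n = 268.9 kN; interior l_c = 70 − 27 = 43 → r_n = 278.6 kN.
  R_n,bearing = 1·268.9 + 1·278.6 = 547.6 kN → 0.75 × 547.6 = 411 kN.
Bolt shear governs: 318 kN.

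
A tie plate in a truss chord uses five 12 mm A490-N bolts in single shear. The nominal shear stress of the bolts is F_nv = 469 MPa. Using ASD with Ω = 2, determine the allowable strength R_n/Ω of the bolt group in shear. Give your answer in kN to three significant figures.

A_b = π × 12² / 4 = 113.1 mm².
R_n = F_nv · A_b · n · n_s = 469 × 113.1 × 5 × 1 / 1000 = 265.2 kN.
Allowable strength R_n/Ω = 265.2 / 2 = 133 kN.

133 kN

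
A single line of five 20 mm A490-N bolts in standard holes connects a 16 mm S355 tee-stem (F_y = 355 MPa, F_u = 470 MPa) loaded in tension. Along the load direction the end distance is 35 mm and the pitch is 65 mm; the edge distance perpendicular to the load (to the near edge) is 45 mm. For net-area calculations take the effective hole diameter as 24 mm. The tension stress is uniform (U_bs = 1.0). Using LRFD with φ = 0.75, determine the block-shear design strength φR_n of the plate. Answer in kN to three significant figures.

Shear plane L_v = 35 + 4·65 = 295 mm; A_gv = 295 × 16 = 4720 mm².
A_nv = (295 − 4.5·24) × 16 = 2992 mm².
A_nt = (45 − 0.5·24) × 16 = 528 mm².
0.6 F_u A_nv = 843.7 kN; 0.6 F_y A_gv = 1005 kN → shear rupture governs the shear term.
R_n = 843.7 + 1.0 × 470 × 528 / 1000 = 1092 kN.
Design strength φR_n = 0.75 × 1092 = 819 kN.

819 kN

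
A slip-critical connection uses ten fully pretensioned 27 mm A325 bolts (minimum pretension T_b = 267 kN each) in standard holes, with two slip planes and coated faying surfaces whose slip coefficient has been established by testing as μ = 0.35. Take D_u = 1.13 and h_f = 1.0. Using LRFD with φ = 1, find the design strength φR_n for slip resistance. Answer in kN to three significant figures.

R_n = μ · D_u · h_f · T_b · n_s · n_b = 0.35 × 1.13 × 1.0 × 267 × 2 × 10 = 2112 kN.
Design strength φR_n = 1 × 2112 = 2110 kN.

2110 kN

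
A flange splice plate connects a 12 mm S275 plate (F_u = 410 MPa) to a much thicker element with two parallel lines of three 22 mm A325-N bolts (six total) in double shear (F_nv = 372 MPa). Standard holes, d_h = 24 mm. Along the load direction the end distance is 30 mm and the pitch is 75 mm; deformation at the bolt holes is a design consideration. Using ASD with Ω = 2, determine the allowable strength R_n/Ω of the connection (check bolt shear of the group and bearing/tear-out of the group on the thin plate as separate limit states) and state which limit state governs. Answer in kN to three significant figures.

626 kN (bearing governs)

Bolt shear: A_b = π·22²/4 = 380.1 mm²; R_n = 372 × 380.1 × 6 × 2 / 1000 = 1697 kN → 1697 / 2 = 848 kN.
Bearing (1.2 l_c t F_u ≤ 2.4 d t F_u): upper limit = 2.4·22·12·410 / 1000 = 259.8 kN.
  Edge l_c = 30 − 24/2 = 18 → r_n = 106.3 kN; interior l_c = 75 − 24 = 51 → r_n = 259.8 kN.
  R_n,bearing = 2·106.3 + 4·259.8 = 1252 kN → 1252 / 2 = 626 kN.
Bearing governs: 626 kN.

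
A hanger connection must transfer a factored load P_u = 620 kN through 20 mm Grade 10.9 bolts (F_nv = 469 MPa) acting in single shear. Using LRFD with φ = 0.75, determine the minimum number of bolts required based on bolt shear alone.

6 bolts

A_b = π·20²/4 = 314.2 mm².
Per-bolt design strength φR_n = 0.75 × 469 × 314.2 × 1 / 1000 = 110.5 kN.
n ≥ 620 / 110.5 = 5.611 → use 6 bolts.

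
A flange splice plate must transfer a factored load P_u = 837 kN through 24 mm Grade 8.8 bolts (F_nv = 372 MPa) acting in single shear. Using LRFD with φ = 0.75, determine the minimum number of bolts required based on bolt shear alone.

A_b = π·24²/4 = 452.4 mm².
Per-bolt design strength φR_n = 0.75 × 372 × 452.4 × 1 / 1000 = 126.2 kN.
n ≥ 837 / 126.2 = 6.631 → use 7 bolts.

7 bolts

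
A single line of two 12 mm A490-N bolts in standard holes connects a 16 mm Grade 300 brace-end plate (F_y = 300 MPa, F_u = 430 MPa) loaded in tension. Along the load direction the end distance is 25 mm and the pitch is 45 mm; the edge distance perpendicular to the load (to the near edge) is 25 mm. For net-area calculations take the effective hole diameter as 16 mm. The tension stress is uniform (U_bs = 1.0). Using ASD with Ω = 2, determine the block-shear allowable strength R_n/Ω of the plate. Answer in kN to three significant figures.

153 kN

Shear plane L_v = 25 + 1·45 = 70 mm; A_gv = 70 × 16 = 1120 mm².
A_nv = (70 − 1.5·16) × 16 = 736 mm².
A_nt = (25 − 0.5·16) × 16 = 272 mm².
0.6 F_u A_nv = 189.9 kN; 0.6 F_y A_gv = 201.6 kN → shear rupture governs the shear term.
R_n = 189.9 + 1.0 × 430 × 272 / 1000 = 306.8 kN.
Allowable strength R_n/Ω = 306.8 / 2 = 153 kN.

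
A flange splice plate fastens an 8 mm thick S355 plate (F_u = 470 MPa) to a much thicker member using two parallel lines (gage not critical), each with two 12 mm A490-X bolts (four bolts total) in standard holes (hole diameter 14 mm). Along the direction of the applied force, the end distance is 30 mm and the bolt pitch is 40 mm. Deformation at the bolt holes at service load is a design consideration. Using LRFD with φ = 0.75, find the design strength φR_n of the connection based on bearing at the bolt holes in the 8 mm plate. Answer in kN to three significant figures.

Per bolt r_n = 1.2 l_c t F_u ≤ 2.4 d t F_u; upper limit = 2.4 × 12 × 8 × 470 / 1000 = 108.3 kN.
Edge bolt: l_c = 30 − 14/2 = 23 mm → 1.2 × 23 × 8 × 470 / 1000 = 103.8 → r_n = 103.8 kN.
Interior bolts: l_c = 40 − 14 = 26 mm → 1.2 × 26 × 8 × 470 / 1000 = 117.3 → r_n = 108.3 kN.
R_n = 2 × 103.8 + 2 × 108.3 = 424.1 kN.
Design strength φR_n = 0.75 × 424.1 = 318 kN.

318 kN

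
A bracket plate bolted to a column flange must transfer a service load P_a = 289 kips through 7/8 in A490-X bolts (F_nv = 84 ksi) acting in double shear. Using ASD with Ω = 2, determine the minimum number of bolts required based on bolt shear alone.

6 bolts

A_b = π·0.875²/4 = 0.6013 in².
Per-bolt allowable strength R_n/Ω = 84 × 0.6013 × 2 / 2 = 50.51 kips.
n ≥ 289 / 50.51 = 5.722 → use 6 bolts.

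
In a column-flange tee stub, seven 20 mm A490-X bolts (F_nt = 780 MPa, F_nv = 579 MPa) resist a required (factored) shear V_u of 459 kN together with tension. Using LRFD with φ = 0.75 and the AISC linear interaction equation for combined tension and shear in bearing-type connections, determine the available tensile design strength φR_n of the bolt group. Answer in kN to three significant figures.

1050 kN

A_b = π·20²/4 = 314.2 mm²; f_rv = 459 × 1000 / (7 × 314.2) = 208.7 MPa.
F'_nt = 1.3 F_nt − (F_nt / φF_nv) f_rv = 1.3·780 − (780/(0.75·579))·208.7 = 639.1 MPa, capped at F_nt → F'_nt = 639.1 MPa.
R_n = F'_nt · A_b · n = 639.1 × 314.2 × 7 / 1000 = 1405 kN.
Design strength φR_n = 0.75 × 1405 = 1050 kN.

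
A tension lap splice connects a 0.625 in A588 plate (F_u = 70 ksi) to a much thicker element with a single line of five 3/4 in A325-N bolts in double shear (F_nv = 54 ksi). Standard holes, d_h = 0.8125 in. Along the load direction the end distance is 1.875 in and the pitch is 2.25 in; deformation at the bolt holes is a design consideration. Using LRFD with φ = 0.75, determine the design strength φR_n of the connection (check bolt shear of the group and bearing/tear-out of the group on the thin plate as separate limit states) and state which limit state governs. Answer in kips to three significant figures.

179 kips (bolt shear governs)

Bolt shear: A_b = π·0.75²/4 = 0.4418 in²; R_n = 54 × 0.4418 × 5 × 2 = 238.6 kips → 0.75 × 238.6 = 179 kips.
Bearing (1.2 l_c t F_u ≤ 2.4 d t F_u): upper limit = 2.4·0.75·0.625·70 = 78.75 kips.
  Edge l_c = 1.875 − 0.8125/2 = 1.469 → r_n = 77.11 kips; interior l_c = 2.25 − 0.8125 = 1.438 → r_n = 75.47 kips.
  R_n,bearing = 1·77.11 + 4·75.47 = 379 kips → 0.75 × 379 = 284 kips.
Bolt shear governs: 179 kips.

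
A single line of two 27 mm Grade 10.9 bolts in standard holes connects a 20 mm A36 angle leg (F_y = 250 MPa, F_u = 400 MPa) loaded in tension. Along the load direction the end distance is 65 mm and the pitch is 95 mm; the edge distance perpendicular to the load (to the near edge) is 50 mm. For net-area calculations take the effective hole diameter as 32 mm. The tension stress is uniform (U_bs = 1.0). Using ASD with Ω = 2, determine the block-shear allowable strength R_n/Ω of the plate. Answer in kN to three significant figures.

Shear plane L_v = 65 + 1·95 = 160 mm; A_gv = 160 × 20 = 3200 mm².
A_nv = (160 − 1.5·32) × 20 = 2240 mm².
A_nt = (50 − 0.5·32) × 20 = 680 mm².
0.6 F_u A_nv = 537.6 kN; 0.6 F_y A_gv = 480 kN → shear yielding governs the shear term.
R_n = 480 + 1.0 × 400 × 680 / 1000 = 752 kN.
Allowable strength R_n/Ω = 752 / 2 = 376 kN.

376 kN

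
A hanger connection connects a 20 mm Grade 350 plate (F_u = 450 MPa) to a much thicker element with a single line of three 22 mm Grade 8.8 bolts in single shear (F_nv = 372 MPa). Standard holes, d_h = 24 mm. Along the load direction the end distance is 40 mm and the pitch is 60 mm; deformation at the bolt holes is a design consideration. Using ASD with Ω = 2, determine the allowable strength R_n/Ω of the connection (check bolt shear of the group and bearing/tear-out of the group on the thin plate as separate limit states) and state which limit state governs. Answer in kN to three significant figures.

Bolt shear: A_b = π·22²/4 = 380.1 mm²; R_n = 372 × 380.1 × 3 × 1 / 1000 = 424.2 kN → 424.2 / 2 = 212 kN.
Bearing (1.2 l_c t F_u ≤ 2.4 d t F_u): upper limit = 2.4·22·20·450 / 1000 = 475.2 kN.
  Edge l_c = 40 − 24/2 = 28 → r_n = 302.4 kN; interior l_c = 60 − 24 = 36 → r_n = 388.8 kN.
  R_n,bearing = 1·302.4 + 2·388.8 = 1080 kN → 1080 / 2 = 540 kN.
Bolt shear governs: 212 kN.

212 kN (bolt shear governs)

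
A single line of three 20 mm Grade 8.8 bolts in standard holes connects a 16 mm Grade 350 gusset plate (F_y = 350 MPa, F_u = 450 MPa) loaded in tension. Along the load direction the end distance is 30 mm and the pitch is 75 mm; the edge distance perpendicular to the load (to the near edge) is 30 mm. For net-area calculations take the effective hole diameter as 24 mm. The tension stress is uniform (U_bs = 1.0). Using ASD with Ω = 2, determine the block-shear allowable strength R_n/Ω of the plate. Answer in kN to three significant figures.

Shear plane L_v = 30 + 2·75 = 180 mm; A_gv = 180 × 16 = 2880 mm².
A_nv = (180 − 2.5·24) × 16 = 1920 mm².
A_nt = (30 − 0.5·24) × 16 = 288 mm².
0.6 F_u A_nv = 518.4 kN; 0.6 F_y A_gv = 604.8 kN → shear rupture governs the shear term.
R_n = 518.4 + 1.0 × 450 × 288 / 1000 = 648 kN.
Allowable strength R_n/Ω = 648 / 2 = 324 kN.

324 kN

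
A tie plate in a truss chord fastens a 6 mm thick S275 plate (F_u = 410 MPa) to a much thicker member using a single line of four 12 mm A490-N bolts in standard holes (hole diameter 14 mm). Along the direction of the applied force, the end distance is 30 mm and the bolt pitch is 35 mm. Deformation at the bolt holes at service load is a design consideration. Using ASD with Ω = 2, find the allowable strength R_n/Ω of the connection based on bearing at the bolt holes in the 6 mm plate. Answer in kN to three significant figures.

127 kN

Per bolt r_n = 1.2 l_c t F_u ≤ 2.4 d t F_u; upper limit = 2.4 × 12 × 6 × 410 / 1000 = 70.85 kN.
Edge bolt: l_c = 30 − 14/2 = 23 mm → 1.2 × 23 × 6 × 410 / 1000 = 67.9 → r_n = 67.9 kN.
Interior bolts: l_c = 35 − 14 = 21 mm → 1.2 × 21 × 6 × 410 / 1000 = 61.99 → r_n = 61.99 kN.
R_n = 1 × 67.9 + 3 × 61.99 = 253.9 kN.
Allowable strength R_n/Ω = 253.9 / 2 = 127 kN.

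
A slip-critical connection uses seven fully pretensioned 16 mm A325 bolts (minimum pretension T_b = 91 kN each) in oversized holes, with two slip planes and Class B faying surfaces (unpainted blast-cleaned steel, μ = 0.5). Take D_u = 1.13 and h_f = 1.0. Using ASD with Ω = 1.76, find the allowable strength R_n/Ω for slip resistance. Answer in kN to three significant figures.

409 kN

R_n = μ · D_u · h_f · T_b · n_s · n_b = 0.5 × 1.13 × 1.0 × 91 × 2 × 7 = 719.8 kN.
Allowable strength R_n/Ω = 719.8 / 1.76 = 409 kN.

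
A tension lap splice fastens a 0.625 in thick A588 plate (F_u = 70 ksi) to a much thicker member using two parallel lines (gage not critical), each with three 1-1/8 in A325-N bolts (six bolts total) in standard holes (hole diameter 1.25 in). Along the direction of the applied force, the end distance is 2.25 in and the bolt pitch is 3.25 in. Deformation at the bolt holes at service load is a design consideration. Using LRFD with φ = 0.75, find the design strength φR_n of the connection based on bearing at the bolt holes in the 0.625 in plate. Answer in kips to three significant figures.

443 kips

Per bolt r_n = 1.2 l_c t F_u ≤ 2.4 d t F_u; upper limit = 2.4 × 1.125 × 0.625 × 70 = 118.1 kips.
Edge bolt: l_c = 2.25 − 1.25/2 = 1.625 in → 1.2 × 1.625 × 0.625 × 70 = 85.31 → r_n = 85.31 kips.
Interior bolts: l_c = 3.25 − 1.25 = 2 in → 1.2 × 2 × 0.625 × 70 = 105 → r_n = 105 kips.
R_n = 2 × 85.31 + 4 × 105 = 590.6 kips.
Design strength φR_n = 0.75 × 590.6 = 443 kips.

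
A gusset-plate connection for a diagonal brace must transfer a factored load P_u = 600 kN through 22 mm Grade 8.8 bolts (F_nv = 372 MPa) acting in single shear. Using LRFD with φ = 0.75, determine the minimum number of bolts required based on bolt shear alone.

A_b = π·22²/4 = 380.1 mm².
Per-bolt design strength φR_n = 0.75 × 372 × 380.1 × 1 / 1000 = 106.1 kN.
n ≥ 600 / 106.1 = 5.657 → use 6 bolts.

6 bolts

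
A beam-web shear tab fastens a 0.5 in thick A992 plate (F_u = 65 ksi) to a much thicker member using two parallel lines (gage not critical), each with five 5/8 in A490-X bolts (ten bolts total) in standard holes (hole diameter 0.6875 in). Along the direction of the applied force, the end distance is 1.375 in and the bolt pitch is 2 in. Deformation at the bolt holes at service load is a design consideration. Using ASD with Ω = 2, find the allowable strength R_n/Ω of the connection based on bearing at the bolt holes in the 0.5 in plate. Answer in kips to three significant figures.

Per bolt r_n = 1.2 l_c t F_u ≤ 2.4 d t F_u; upper limit = 2.4 × 0.625 × 0.5 × 65 = 48.75 kips.
Edge bolt: l_c = 1.375 − 0.6875/2 = 1.031 in → 1.2 × 1.031 × 0.5 × 65 = 40.22 → r_n = 40.22 kips.
Interior bolts: l_c = 2 − 0.6875 = 1.312 in → 1.2 × 1.312 × 0.5 × 65 = 51.19 → r_n = 48.75 kips.
R_n = 2 × 40.22 + 8 × 48.75 = 470.4 kips.
Allowable strength R_n/Ω = 470.4 / 2 = 235 kips.

235 kips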